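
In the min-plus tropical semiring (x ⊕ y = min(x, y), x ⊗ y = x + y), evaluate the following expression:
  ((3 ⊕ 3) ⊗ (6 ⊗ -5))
((3 ⊕ 3) ⊗ (6 ⊗ -5)) = 4

Expand innermost to outermost. Recall ⊕ takes the minimum of its arguments and ⊗ takes their sum. Working out the expression ((3 ⊕ 3) ⊗ (6 ⊗ -5)) gives 4.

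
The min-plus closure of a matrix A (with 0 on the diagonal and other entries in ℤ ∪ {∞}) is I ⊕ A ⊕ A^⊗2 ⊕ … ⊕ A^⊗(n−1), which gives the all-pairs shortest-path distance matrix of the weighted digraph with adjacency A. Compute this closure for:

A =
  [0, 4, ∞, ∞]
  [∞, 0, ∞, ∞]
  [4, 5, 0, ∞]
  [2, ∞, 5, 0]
Closure =
  [0, 4, ∞, ∞]
  [∞, 0, ∞, ∞]
  [4, 5, 0, ∞]
  [2, 6, 5, 0]

This is the Floyd-Warshall all-pairs shortest-path computation. For each intermediate vertex k = 0, 1, …, 3, update dist[i][j] ← min(dist[i][j], dist[i][k] + dist[k][j]). The final matrix gives, for each (i, j), the minimum total weight of any directed path from i to j (possibly empty when i = j).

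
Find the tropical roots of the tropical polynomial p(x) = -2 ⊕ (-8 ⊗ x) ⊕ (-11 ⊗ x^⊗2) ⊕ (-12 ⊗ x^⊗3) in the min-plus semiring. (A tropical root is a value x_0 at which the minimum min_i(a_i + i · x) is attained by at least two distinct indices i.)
Roots: {1, 3, 6}

Each tropical root is a break point of the lower envelope of the lines y = a_i + i · x (there are 4 lines, with slopes 0, 1, ..., 3). Only the lines that attain the minimum somewhere contribute to roots; other lines are dominated. Here the surviving (envelope) indices are i = 3, i = 2, i = 1, i = 0.
Intersections between consecutive envelope lines give the roots: for adjacent envelope indices i < j the intersection is x = (a_i − a_j) / (j − i). Reading off the sorted break points: {1, 3, 6}.
Verification: at each break x_0, at least two indices attain the minimum of min_i(a_i + i · x_0).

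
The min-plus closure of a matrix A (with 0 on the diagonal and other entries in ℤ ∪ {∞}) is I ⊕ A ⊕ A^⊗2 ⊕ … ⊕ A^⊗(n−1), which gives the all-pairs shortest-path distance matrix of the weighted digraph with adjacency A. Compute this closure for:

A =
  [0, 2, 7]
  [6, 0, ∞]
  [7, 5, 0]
Closure =
  [0, 2, 7]
  [6, 0, 13]
  [7, 5, 0]

This is the Floyd-Warshall all-pairs shortest-path computation. For each intermediate vertex k = 0, 1, …, 2, update dist[i][j] ← min(dist[i][j], dist[i][k] + dist[k][j]). The final matrix gives, for each (i, j), the minimum total weight of any directed path from i to j (possibly empty when i = j).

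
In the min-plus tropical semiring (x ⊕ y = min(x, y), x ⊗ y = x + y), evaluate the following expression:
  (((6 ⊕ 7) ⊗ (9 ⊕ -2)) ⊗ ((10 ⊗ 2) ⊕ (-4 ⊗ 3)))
(((6 ⊕ 7) ⊗ (9 ⊕ -2)) ⊗ ((10 ⊗ 2) ⊕ (-4 ⊗ 3))) = 3

Expand innermost to outermost. Recall ⊕ takes the minimum of its arguments and ⊗ takes their sum. Working out the expression (((6 ⊕ 7) ⊗ (9 ⊕ -2)) ⊗ ((10 ⊗ 2) ⊕ (-4 ⊗ 3))) gives 3.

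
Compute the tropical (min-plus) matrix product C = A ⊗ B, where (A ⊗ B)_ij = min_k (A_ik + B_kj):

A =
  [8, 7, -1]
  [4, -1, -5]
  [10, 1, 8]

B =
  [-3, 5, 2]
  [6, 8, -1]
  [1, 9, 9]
A ⊗ B =
  [0, 8, 6]
  [-4, 4, -2]
  [7, 9, 0]

Apply the min-plus product entry-by-entry:
  C[0][0] = min over k of (A[0][0] + B[0][0] = 8 + -3 = 5, A[0][1] + B[1][0] = 7 + 6 = 13, A[0][2] + B[2][0] = -1 + 1 = 0) = 0 (attained at k = 2)
  C[0][1] = min over k of (A[0][0] + B[0][1] = 8 + 5 = 13, A[0][1] + B[1][1] = 7 + 8 = 15, A[0][2] + B[2][1] = -1 + 9 = 8) = 8 (attained at k = 2)
  C[0][2] = min over k of (A[0][0] + B[0][2] = 8 + 2 = 10, A[0][1] + B[1][2] = 7 + -1 = 6, A[0][2] + B[2][2] = -1 + 9 = 8) = 6 (attained at k = 1)
  C[1][0] = min over k of (A[1][0] + B[0][0] = 4 + -3 = 1, A[1][1] + B[1][0] = -1 + 6 = 5, A[1][2] + B[2][0] = -5 + 1 = -4) = -4 (attained at k = 2)
  C[1][1] = min over k of (A[1][0] + B[0][1] = 4 + 5 = 9, A[1][1] + B[1][1] = -1 + 8 = 7, A[1][2] + B[2][1] = -5 + 9 = 4) = 4 (attained at k = 2)
  C[1][2] = min over k of (A[1][0] + B[0][2] = 4 + 2 = 6, A[1][1] + B[1][2] = -1 + -1 = -2, A[1][2] + B[2][2] = -5 + 9 = 4) = -2 (attained at k = 1)
  C[2][0] = min over k of (A[2][0] + B[0][0] = 10 + -3 = 7, A[2][1] + B[1][0] = 1 + 6 = 7, A[2][2] + B[2][0] = 8 + 1 = 9) = 7 (attained at k = 0)
  C[2][1] = min over k of (A[2][0] + B[0][1] = 10 + 5 = 15, A[2][1] + B[1][1] = 1 + 8 = 9, A[2][2] + B[2][1] = 8 + 9 = 17) = 9 (attained at k = 1)
  C[2][2] = min over k of (A[2][0] + B[0][2] = 10 + 2 = 12, A[2][1] + B[1][2] = 1 + -1 = 0, A[2][2] + B[2][2] = 8 + 9 = 17) = 0 (attained at k = 1)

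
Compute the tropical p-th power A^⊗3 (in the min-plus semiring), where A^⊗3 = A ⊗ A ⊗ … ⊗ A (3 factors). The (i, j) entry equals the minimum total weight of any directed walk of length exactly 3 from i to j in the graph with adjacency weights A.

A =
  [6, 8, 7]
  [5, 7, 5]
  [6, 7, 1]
A^⊗3 =
  [14, 15, 9]
  [12, 13, 7]
  [8, 9, 3]

Each entry (A^⊗3)_ij equals the minimum over all length-3 walks i = v_0 → v_1 → … → v_3 = j of Σ_t A[v_t][v_{t+1}]. For example, for (i, j) = (0, 2) we minimise over 9 possible intermediate vertex sequences; the minimum is 9, attained along the walk 0 → 2 → 2 → 2.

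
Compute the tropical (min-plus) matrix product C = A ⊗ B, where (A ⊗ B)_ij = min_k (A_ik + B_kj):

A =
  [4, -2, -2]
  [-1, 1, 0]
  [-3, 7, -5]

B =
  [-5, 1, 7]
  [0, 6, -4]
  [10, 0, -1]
A ⊗ B =
  [-2, -2, -6]
  [-6, 0, -3]
  [-8, -5, -6]

Apply the min-plus product entry-by-entry:
  C[0][0] = min over k of (A[0][0] + B[0][0] = 4 + -5 = -1, A[0][1] + B[1][0] = -2 + 0 = -2, A[0][2] + B[2][0] = -2 + 10 = 8) = -2 (attained at k = 1)
  C[0][1] = min over k of (A[0][0] + B[0][1] = 4 + 1 = 5, A[0][1] + B[1][1] = -2 + 6 = 4, A[0][2] + B[2][1] = -2 + 0 = -2) = -2 (attained at k = 2)
  C[0][2] = min over k of (A[0][0] + B[0][2] = 4 + 7 = 11, A[0][1] + B[1][2] = -2 + -4 = -6, A[0][2] + B[2][2] = -2 + -1 = -3) = -6 (attained at k = 1)
  C[1][0] = min over k of (A[1][0] + B[0][0] = -1 + -5 = -6, A[1][1] + B[1][0] = 1 + 0 = 1, A[1][2] + B[2][0] = 0 + 10 = 10) = -6 (attained at k = 0)
  C[1][1] = min over k of (A[1][0] + B[0][1] = -1 + 1 = 0, A[1][1] + B[1][1] = 1 + 6 = 7, A[1][2] + B[2][1] = 0 + 0 = 0) = 0 (attained at k = 0)
  C[1][2] = min over k of (A[1][0] + B[0][2] = -1 + 7 = 6, A[1][1] + B[1][2] = 1 + -4 = -3, A[1][2] + B[2][2] = 0 + -1 = -1) = -3 (attained at k = 1)
  C[2][0] = min over k of (A[2][0] + B[0][0] = -3 + -5 = -8, A[2][1] + B[1][0] = 7 + 0 = 7, A[2][2] + B[2][0] = -5 + 10 = 5) = -8 (attained at k = 0)
  C[2][1] = min over k of (A[2][0] + B[0][1] = -3 + 1 = -2, A[2][1] + B[1][1] = 7 + 6 = 13, A[2][2] + B[2][1] = -5 + 0 = -5) = -5 (attained at k = 2)
  C[2][2] = min over k of (A[2][0] + B[0][2] = -3 + 7 = 4, A[2][1] + B[1][2] = 7 + -4 = 3, A[2][2] + B[2][2] = -5 + -1 = -6) = -6 (attained at k = 2)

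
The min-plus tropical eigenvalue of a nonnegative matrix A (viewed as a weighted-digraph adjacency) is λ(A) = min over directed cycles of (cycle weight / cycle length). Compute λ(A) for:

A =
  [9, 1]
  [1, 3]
λ(A) = 1

Enumerate directed cycles and compute their means (weight / length). Sample:
  cycle 0 → 0: weight = 9, length = 1, mean = 9/1 ≈ 9.000
  cycle 1 → 1: weight = 3, length = 1, mean = 3/1 ≈ 3.000
  cycle 0 → 1 → 0: weight = 2, length = 2, mean = 2/2 ≈ 1.000
  cycle 1 → 0 → 1: weight = 2, length = 2, mean = 2/2 ≈ 1.000
Minimum mean = 1.000, attained e.g. along the cycle 0 → 1 → 0 with weight 2 and length 2. So λ(A) = 2/2 = 1.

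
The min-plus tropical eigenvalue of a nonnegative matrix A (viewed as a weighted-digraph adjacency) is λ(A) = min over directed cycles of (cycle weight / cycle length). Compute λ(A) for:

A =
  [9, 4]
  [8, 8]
λ(A) = 6

Enumerate directed cycles and compute their means (weight / length). Sample:
  cycle 0 → 0: weight = 9, length = 1, mean = 9/1 ≈ 9.000
  cycle 1 → 1: weight = 8, length = 1, mean = 8/1 ≈ 8.000
  cycle 0 → 1 → 0: weight = 12, length = 2, mean = 12/2 ≈ 6.000
  cycle 1 → 0 → 1: weight = 12, length = 2, mean = 12/2 ≈ 6.000
Minimum mean = 6.000, attained e.g. along the cycle 0 → 1 → 0 with weight 12 and length 2. So λ(A) = 12/2 = 6.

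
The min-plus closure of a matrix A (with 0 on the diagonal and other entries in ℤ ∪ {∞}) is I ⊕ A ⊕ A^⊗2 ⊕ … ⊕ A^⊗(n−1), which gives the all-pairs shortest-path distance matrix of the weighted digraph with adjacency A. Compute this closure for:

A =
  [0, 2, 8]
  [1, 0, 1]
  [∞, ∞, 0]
Closure =
  [0, 2, 3]
  [1, 0, 1]
  [∞, ∞, 0]

This is the Floyd-Warshall all-pairs shortest-path computation. For each intermediate vertex k = 0, 1, …, 2, update dist[i][j] ← min(dist[i][j], dist[i][k] + dist[k][j]). The final matrix gives, for each (i, j), the minimum total weight of any directed path from i to j (possibly empty when i = j).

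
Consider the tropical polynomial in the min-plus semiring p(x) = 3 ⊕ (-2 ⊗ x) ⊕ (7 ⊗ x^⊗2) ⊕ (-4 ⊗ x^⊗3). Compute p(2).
p(2) = 0

A tropical monomial a ⊗ x^⊗i evaluates to a + i · x. Evaluating each term at x = 2:
  Term 0 contributes 3 + 0 · 2 = 3
  Term 1 contributes -2 + 1 · 2 = 0
  Term 2 contributes 7 + 2 · 2 = 11
  Term 3 contributes -4 + 3 · 2 = 2
p(2) = ⊕ of these = min[3, 0, 11, 2] = 0.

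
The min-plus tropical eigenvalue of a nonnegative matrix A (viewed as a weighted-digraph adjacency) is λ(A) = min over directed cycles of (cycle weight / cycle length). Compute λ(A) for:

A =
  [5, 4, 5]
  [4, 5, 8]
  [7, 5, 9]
λ(A) = 4

Enumerate directed cycles and compute their means (weight / length). Sample:
  cycle 0 → 0: weight = 5, length = 1, mean = 5/1 ≈ 5.000
  cycle 1 → 1: weight = 5, length = 1, mean = 5/1 ≈ 5.000
  cycle 2 → 2: weight = 9, length = 1, mean = 9/1 ≈ 9.000
  cycle 0 → 1 → 0: weight = 8, length = 2, mean = 8/2 ≈ 4.000
  cycle 0 → 2 → 0: weight = 12, length = 2, mean = 12/2 ≈ 6.000
  cycle 1 → 0 → 1: weight = 8, length = 2, mean = 8/2 ≈ 4.000
Minimum mean = 4.000, attained e.g. along the cycle 0 → 1 → 0 with weight 8 and length 2. So λ(A) = 8/2 = 4.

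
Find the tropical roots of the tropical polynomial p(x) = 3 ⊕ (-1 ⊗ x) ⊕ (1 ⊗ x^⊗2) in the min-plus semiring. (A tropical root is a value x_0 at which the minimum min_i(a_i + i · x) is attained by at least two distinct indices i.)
Roots: {-2, 4}

Each tropical root is a break point of the lower envelope of the lines y = a_i + i · x (there are 3 lines, with slopes 0, 1, ..., 2). Only the lines that attain the minimum somewhere contribute to roots; other lines are dominated. Here the surviving (envelope) indices are i = 2, i = 1, i = 0.
Intersections between consecutive envelope lines give the roots: for adjacent envelope indices i < j the intersection is x = (a_i − a_j) / (j − i). Reading off the sorted break points: {-2, 4}.
Verification: at each break x_0, at least two indices attain the minimum of min_i(a_i + i · x_0).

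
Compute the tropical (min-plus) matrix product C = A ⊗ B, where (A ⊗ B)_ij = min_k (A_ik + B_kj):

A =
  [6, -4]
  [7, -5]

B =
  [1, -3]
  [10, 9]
A ⊗ B =
  [6, 3]
  [5, 4]

Apply the min-plus product entry-by-entry:
  C[0][0] = min over k of (A[0][0] + B[0][0] = 6 + 1 = 7, A[0][1] + B[1][0] = -4 + 10 = 6) = 6 (attained at k = 1)
  C[0][1] = min over k of (A[0][0] + B[0][1] = 6 + -3 = 3, A[0][1] + B[1][1] = -4 + 9 = 5) = 3 (attained at k = 0)
  C[1][0] = min over k of (A[1][0] + B[0][0] = 7 + 1 = 8, A[1][1] + B[1][0] = -5 + 10 = 5) = 5 (attained at k = 1)
  C[1][1] = min over k of (A[1][0] + B[0][1] = 7 + -3 = 4, A[1][1] + B[1][1] = -5 + 9 = 4) = 4 (attained at k = 0)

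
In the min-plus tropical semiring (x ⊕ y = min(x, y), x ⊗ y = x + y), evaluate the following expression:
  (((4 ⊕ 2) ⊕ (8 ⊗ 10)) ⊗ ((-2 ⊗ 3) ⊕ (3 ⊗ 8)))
(((4 ⊕ 2) ⊕ (8 ⊗ 10)) ⊗ ((-2 ⊗ 3) ⊕ (3 ⊗ 8))) = 3

Expand innermost to outermost. Recall ⊕ takes the minimum of its arguments and ⊗ takes their sum. Working out the expression (((4 ⊕ 2) ⊕ (8 ⊗ 10)) ⊗ ((-2 ⊗ 3) ⊕ (3 ⊗ 8))) gives 3.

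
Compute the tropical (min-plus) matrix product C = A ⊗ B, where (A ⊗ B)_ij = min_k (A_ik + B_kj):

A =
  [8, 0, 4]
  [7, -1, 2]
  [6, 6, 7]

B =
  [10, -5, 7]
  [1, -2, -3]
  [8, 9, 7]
A ⊗ B =
  [1, -2, -3]
  [0, -3, -4]
  [7, 1, 3]

Apply the min-plus product entry-by-entry:
  C[0][0] = min over k of (A[0][0] + B[0][0] = 8 + 10 = 18, A[0][1] + B[1][0] = 0 + 1 = 1, A[0][2] + B[2][0] = 4 + 8 = 12) = 1 (attained at k = 1)
  C[0][1] = min over k of (A[0][0] + B[0][1] = 8 + -5 = 3, A[0][1] + B[1][1] = 0 + -2 = -2, A[0][2] + B[2][1] = 4 + 9 = 13) = -2 (attained at k = 1)
  C[0][2] = min over k of (A[0][0] + B[0][2] = 8 + 7 = 15, A[0][1] + B[1][2] = 0 + -3 = -3, A[0][2] + B[2][2] = 4 + 7 = 11) = -3 (attained at k = 1)
  C[1][0] = min over k of (A[1][0] + B[0][0] = 7 + 10 = 17, A[1][1] + B[1][0] = -1 + 1 = 0, A[1][2] + B[2][0] = 2 + 8 = 10) = 0 (attained at k = 1)
  C[1][1] = min over k of (A[1][0] + B[0][1] = 7 + -5 = 2, A[1][1] + B[1][1] = -1 + -2 = -3, A[1][2] + B[2][1] = 2 + 9 = 11) = -3 (attained at k = 1)
  C[1][2] = min over k of (A[1][0] + B[0][2] = 7 + 7 = 14, A[1][1] + B[1][2] = -1 + -3 = -4, A[1][2] + B[2][2] = 2 + 7 = 9) = -4 (attained at k = 1)
  C[2][0] = min over k of (A[2][0] + B[0][0] = 6 + 10 = 16, A[2][1] + B[1][0] = 6 + 1 = 7, A[2][2] + B[2][0] = 7 + 8 = 15) = 7 (attained at k = 1)
  C[2][1] = min over k of (A[2][0] + B[0][1] = 6 + -5 = 1, A[2][1] + B[1][1] = 6 + -2 = 4, A[2][2] + B[2][1] = 7 + 9 = 16) = 1 (attained at k = 0)
  C[2][2] = min over k of (A[2][0] + B[0][2] = 6 + 7 = 13, A[2][1] + B[1][2] = 6 + -3 = 3, A[2][2] + B[2][2] = 7 + 7 = 14) = 3 (attained at k = 1)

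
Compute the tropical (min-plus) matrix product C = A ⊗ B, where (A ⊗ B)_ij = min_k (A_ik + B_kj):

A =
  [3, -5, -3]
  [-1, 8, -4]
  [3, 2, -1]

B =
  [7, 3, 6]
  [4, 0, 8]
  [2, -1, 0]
A ⊗ B =
  [-1, -5, -3]
  [-2, -5, -4]
  [1, -2, -1]

Apply the min-plus product entry-by-entry:
  C[0][0] = min over k of (A[0][0] + B[0][0] = 3 + 7 = 10, A[0][1] + B[1][0] = -5 + 4 = -1, A[0][2] + B[2][0] = -3 + 2 = -1) = -1 (attained at k = 1)
  C[0][1] = min over k of (A[0][0] + B[0][1] = 3 + 3 = 6, A[0][1] + B[1][1] = -5 + 0 = -5, A[0][2] + B[2][1] = -3 + -1 = -4) = -5 (attained at k = 1)
  C[0][2] = min over k of (A[0][0] + B[0][2] = 3 + 6 = 9, A[0][1] + B[1][2] = -5 + 8 = 3, A[0][2] + B[2][2] = -3 + 0 = -3) = -3 (attained at k = 2)
  C[1][0] = min over k of (A[1][0] + B[0][0] = -1 + 7 = 6, A[1][1] + B[1][0] = 8 + 4 = 12, A[1][2] + B[2][0] = -4 + 2 = -2) = -2 (attained at k = 2)
  C[1][1] = min over k of (A[1][0] + B[0][1] = -1 + 3 = 2, A[1][1] + B[1][1] = 8 + 0 = 8, A[1][2] + B[2][1] = -4 + -1 = -5) = -5 (attained at k = 2)
  C[1][2] = min over k of (A[1][0] + B[0][2] = -1 + 6 = 5, A[1][1] + B[1][2] = 8 + 8 = 16, A[1][2] + B[2][2] = -4 + 0 = -4) = -4 (attained at k = 2)
  C[2][0] = min over k of (A[2][0] + B[0][0] = 3 + 7 = 10, A[2][1] + B[1][0] = 2 + 4 = 6, A[2][2] + B[2][0] = -1 + 2 = 1) = 1 (attained at k = 2)
  C[2][1] = min over k of (A[2][0] + B[0][1] = 3 + 3 = 6, A[2][1] + B[1][1] = 2 + 0 = 2, A[2][2] + B[2][1] = -1 + -1 = -2) = -2 (attained at k = 2)
  C[2][2] = min over k of (A[2][0] + B[0][2] = 3 + 6 = 9, A[2][1] + B[1][2] = 2 + 8 = 10, A[2][2] + B[2][2] = -1 + 0 = -1) = -1 (attained at k = 2)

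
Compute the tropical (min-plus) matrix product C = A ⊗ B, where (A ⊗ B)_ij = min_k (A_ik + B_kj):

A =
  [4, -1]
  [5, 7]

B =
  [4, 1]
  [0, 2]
A ⊗ B =
  [-1, 1]
  [7, 6]

Apply the min-plus product entry-by-entry:
  C[0][0] = min over k of (A[0][0] + B[0][0] = 4 + 4 = 8, A[0][1] + B[1][0] = -1 + 0 = -1) = -1 (attained at k = 1)
  C[0][1] = min over k of (A[0][0] + B[0][1] = 4 + 1 = 5, A[0][1] + B[1][1] = -1 + 2 = 1) = 1 (attained at k = 1)
  C[1][0] = min over k of (A[1][0] + B[0][0] = 5 + 4 = 9, A[1][1] + B[1][0] = 7 + 0 = 7) = 7 (attained at k = 1)
  C[1][1] = min over k of (A[1][0] + B[0][1] = 5 + 1 = 6, A[1][1] + B[1][1] = 7 + 2 = 9) = 6 (attained at k = 0)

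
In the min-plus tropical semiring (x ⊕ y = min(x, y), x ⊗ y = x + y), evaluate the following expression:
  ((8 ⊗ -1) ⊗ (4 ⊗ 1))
((8 ⊗ -1) ⊗ (4 ⊗ 1)) = 12

Expand innermost to outermost. Recall ⊕ takes the minimum of its arguments and ⊗ takes their sum. Working out the expression ((8 ⊗ -1) ⊗ (4 ⊗ 1)) gives 12.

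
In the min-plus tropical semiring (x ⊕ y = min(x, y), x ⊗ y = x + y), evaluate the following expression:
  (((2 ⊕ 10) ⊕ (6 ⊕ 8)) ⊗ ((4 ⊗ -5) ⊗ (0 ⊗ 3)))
(((2 ⊕ 10) ⊕ (6 ⊕ 8)) ⊗ ((4 ⊗ -5) ⊗ (0 ⊗ 3))) = 4

Expand innermost to outermost. Recall ⊕ takes the minimum of its arguments and ⊗ takes their sum. Working out the expression (((2 ⊕ 10) ⊕ (6 ⊕ 8)) ⊗ ((4 ⊗ -5) ⊗ (0 ⊗ 3))) gives 4.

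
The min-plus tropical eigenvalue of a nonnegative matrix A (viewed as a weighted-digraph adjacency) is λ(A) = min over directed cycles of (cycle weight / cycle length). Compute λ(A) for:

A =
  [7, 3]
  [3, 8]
λ(A) = 3

Enumerate directed cycles and compute their means (weight / length). Sample:
  cycle 0 → 0: weight = 7, length = 1, mean = 7/1 ≈ 7.000
  cycle 1 → 1: weight = 8, length = 1, mean = 8/1 ≈ 8.000
  cycle 0 → 1 → 0: weight = 6, length = 2, mean = 6/2 ≈ 3.000
  cycle 1 → 0 → 1: weight = 6, length = 2, mean = 6/2 ≈ 3.000
Minimum mean = 3.000, attained e.g. along the cycle 0 → 1 → 0 with weight 6 and length 2. So λ(A) = 6/2 = 3.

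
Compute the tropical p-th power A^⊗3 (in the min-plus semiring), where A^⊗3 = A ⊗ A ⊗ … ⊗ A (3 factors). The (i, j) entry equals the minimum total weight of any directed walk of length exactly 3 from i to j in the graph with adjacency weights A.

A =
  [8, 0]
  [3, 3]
A^⊗3 =
  [6, 3]
  [6, 6]

Each entry (A^⊗3)_ij equals the minimum over all length-3 walks i = v_0 → v_1 → … → v_3 = j of Σ_t A[v_t][v_{t+1}]. For example, for (i, j) = (0, 1) we minimise over 4 possible intermediate vertex sequences; the minimum is 3, attained along the walk 0 → 1 → 0 → 1.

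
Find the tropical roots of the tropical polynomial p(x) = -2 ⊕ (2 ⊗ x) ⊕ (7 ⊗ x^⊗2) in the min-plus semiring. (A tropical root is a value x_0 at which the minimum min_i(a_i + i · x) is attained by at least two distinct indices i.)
Roots: {-5, -4}

Each tropical root is a break point of the lower envelope of the lines y = a_i + i · x (there are 3 lines, with slopes 0, 1, ..., 2). Only the lines that attain the minimum somewhere contribute to roots; other lines are dominated. Here the surviving (envelope) indices are i = 2, i = 1, i = 0.
Intersections between consecutive envelope lines give the roots: for adjacent envelope indices i < j the intersection is x = (a_i − a_j) / (j − i). Reading off the sorted break points: {-5, -4}.
Verification: at each break x_0, at least two indices attain the minimum of min_i(a_i + i · x_0).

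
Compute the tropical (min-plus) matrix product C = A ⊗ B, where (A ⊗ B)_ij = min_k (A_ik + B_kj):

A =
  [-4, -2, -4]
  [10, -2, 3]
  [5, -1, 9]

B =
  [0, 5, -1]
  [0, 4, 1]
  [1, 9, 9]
A ⊗ B =
  [-4, 1, -5]
  [-2, 2, -1]
  [-1, 3, 0]

Apply the min-plus product entry-by-entry:
  C[0][0] = min over k of (A[0][0] + B[0][0] = -4 + 0 = -4, A[0][1] + B[1][0] = -2 + 0 = -2, A[0][2] + B[2][0] = -4 + 1 = -3) = -4 (attained at k = 0)
  C[0][1] = min over k of (A[0][0] + B[0][1] = -4 + 5 = 1, A[0][1] + B[1][1] = -2 + 4 = 2, A[0][2] + B[2][1] = -4 + 9 = 5) = 1 (attained at k = 0)
  C[0][2] = min over k of (A[0][0] + B[0][2] = -4 + -1 = -5, A[0][1] + B[1][2] = -2 + 1 = -1, A[0][2] + B[2][2] = -4 + 9 = 5) = -5 (attained at k = 0)
  C[1][0] = min over k of (A[1][0] + B[0][0] = 10 + 0 = 10, A[1][1] + B[1][0] = -2 + 0 = -2, A[1][2] + B[2][0] = 3 + 1 = 4) = -2 (attained at k = 1)
  C[1][1] = min over k of (A[1][0] + B[0][1] = 10 + 5 = 15, A[1][1] + B[1][1] = -2 + 4 = 2, A[1][2] + B[2][1] = 3 + 9 = 12) = 2 (attained at k = 1)
  C[1][2] = min over k of (A[1][0] + B[0][2] = 10 + -1 = 9, A[1][1] + B[1][2] = -2 + 1 = -1, A[1][2] + B[2][2] = 3 + 9 = 12) = -1 (attained at k = 1)
  C[2][0] = min over k of (A[2][0] + B[0][0] = 5 + 0 = 5, A[2][1] + B[1][0] = -1 + 0 = -1, A[2][2] + B[2][0] = 9 + 1 = 10) = -1 (attained at k = 1)
  C[2][1] = min over k of (A[2][0] + B[0][1] = 5 + 5 = 10, A[2][1] + B[1][1] = -1 + 4 = 3, A[2][2] + B[2][1] = 9 + 9 = 18) = 3 (attained at k = 1)
  C[2][2] = min over k of (A[2][0] + B[0][2] = 5 + -1 = 4, A[2][1] + B[1][2] = -1 + 1 = 0, A[2][2] + B[2][2] = 9 + 9 = 18) = 0 (attained at k = 1)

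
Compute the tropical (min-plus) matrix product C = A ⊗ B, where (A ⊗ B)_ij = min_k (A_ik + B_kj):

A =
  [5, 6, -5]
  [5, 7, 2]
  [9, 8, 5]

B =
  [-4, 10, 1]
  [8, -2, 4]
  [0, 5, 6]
A ⊗ B =
  [-5, 0, 1]
  [1, 5, 6]
  [5, 6, 10]

Apply the min-plus product entry-by-entry:
  C[0][0] = min over k of (A[0][0] + B[0][0] = 5 + -4 = 1, A[0][1] + B[1][0] = 6 + 8 = 14, A[0][2] + B[2][0] = -5 + 0 = -5) = -5 (attained at k = 2)
  C[0][1] = min over k of (A[0][0] + B[0][1] = 5 + 10 = 15, A[0][1] + B[1][1] = 6 + -2 = 4, A[0][2] + B[2][1] = -5 + 5 = 0) = 0 (attained at k = 2)
  C[0][2] = min over k of (A[0][0] + B[0][2] = 5 + 1 = 6, A[0][1] + B[1][2] = 6 + 4 = 10, A[0][2] + B[2][2] = -5 + 6 = 1) = 1 (attained at k = 2)
  C[1][0] = min over k of (A[1][0] + B[0][0] = 5 + -4 = 1, A[1][1] + B[1][0] = 7 + 8 = 15, A[1][2] + B[2][0] = 2 + 0 = 2) = 1 (attained at k = 0)
  C[1][1] = min over k of (A[1][0] + B[0][1] = 5 + 10 = 15, A[1][1] + B[1][1] = 7 + -2 = 5, A[1][2] + B[2][1] = 2 + 5 = 7) = 5 (attained at k = 1)
  C[1][2] = min over k of (A[1][0] + B[0][2] = 5 + 1 = 6, A[1][1] + B[1][2] = 7 + 4 = 11, A[1][2] + B[2][2] = 2 + 6 = 8) = 6 (attained at k = 0)
  C[2][0] = min over k of (A[2][0] + B[0][0] = 9 + -4 = 5, A[2][1] + B[1][0] = 8 + 8 = 16, A[2][2] + B[2][0] = 5 + 0 = 5) = 5 (attained at k = 0)
  C[2][1] = min over k of (A[2][0] + B[0][1] = 9 + 10 = 19, A[2][1] + B[1][1] = 8 + -2 = 6, A[2][2] + B[2][1] = 5 + 5 = 10) = 6 (attained at k = 1)
  C[2][2] = min over k of (A[2][0] + B[0][2] = 9 + 1 = 10, A[2][1] + B[1][2] = 8 + 4 = 12, A[2][2] + B[2][2] = 5 + 6 = 11) = 10 (attained at k = 0)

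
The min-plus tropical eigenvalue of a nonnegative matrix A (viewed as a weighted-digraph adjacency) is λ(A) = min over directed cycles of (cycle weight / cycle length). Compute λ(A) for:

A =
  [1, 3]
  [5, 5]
λ(A) = 1

Enumerate directed cycles and compute their means (weight / length). Sample:
  cycle 0 → 0: weight = 1, length = 1, mean = 1/1 ≈ 1.000
  cycle 1 → 1: weight = 5, length = 1, mean = 5/1 ≈ 5.000
  cycle 0 → 1 → 0: weight = 8, length = 2, mean = 8/2 ≈ 4.000
  cycle 1 → 0 → 1: weight = 8, length = 2, mean = 8/2 ≈ 4.000
Minimum mean = 1.000, attained e.g. along the cycle 0 → 0 with weight 1 and length 1. So λ(A) = 1/1 = 1.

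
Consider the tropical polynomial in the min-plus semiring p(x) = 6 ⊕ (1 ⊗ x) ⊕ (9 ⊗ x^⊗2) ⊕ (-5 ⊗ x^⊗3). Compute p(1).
p(1) = -2

A tropical monomial a ⊗ x^⊗i evaluates to a + i · x. Evaluating each term at x = 1:
  Term 0 contributes 6 + 0 · 1 = 6
  Term 1 contributes 1 + 1 · 1 = 2
  Term 2 contributes 9 + 2 · 1 = 11
  Term 3 contributes -5 + 3 · 1 = -2
p(1) = ⊕ of these = min[6, 2, 11, -2] = -2.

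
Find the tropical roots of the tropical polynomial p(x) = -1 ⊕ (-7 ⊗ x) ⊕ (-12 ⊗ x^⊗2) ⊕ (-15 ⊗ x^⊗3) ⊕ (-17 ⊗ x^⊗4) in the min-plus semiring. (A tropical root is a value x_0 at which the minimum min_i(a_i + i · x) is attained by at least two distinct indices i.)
Roots: {2, 3, 5, 6}

Each tropical root is a break point of the lower envelope of the lines y = a_i + i · x (there are 5 lines, with slopes 0, 1, ..., 4). Only the lines that attain the minimum somewhere contribute to roots; other lines are dominated. Here the surviving (envelope) indices are i = 4, i = 3, i = 2, i = 1, i = 0.
Intersections between consecutive envelope lines give the roots: for adjacent envelope indices i < j the intersection is x = (a_i − a_j) / (j − i). Reading off the sorted break points: {2, 3, 5, 6}.
Verification: at each break x_0, at least two indices attain the minimum of min_i(a_i + i · x_0).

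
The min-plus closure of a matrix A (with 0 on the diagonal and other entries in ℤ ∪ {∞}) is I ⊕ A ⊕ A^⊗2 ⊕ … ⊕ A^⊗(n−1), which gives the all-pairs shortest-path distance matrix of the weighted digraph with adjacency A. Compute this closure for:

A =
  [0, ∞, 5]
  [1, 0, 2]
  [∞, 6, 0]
Closure =
  [0, 11, 5]
  [1, 0, 2]
  [7, 6, 0]

This is the Floyd-Warshall all-pairs shortest-path computation. For each intermediate vertex k = 0, 1, …, 2, update dist[i][j] ← min(dist[i][j], dist[i][k] + dist[k][j]). The final matrix gives, for each (i, j), the minimum total weight of any directed path from i to j (possibly empty when i = j).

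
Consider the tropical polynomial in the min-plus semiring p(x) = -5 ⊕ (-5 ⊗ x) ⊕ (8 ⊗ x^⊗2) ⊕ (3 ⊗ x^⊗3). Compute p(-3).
p(-3) = -8

A tropical monomial a ⊗ x^⊗i evaluates to a + i · x. Evaluating each term at x = -3:
  Term 0 contributes -5 + 0 · -3 = -5
  Term 1 contributes -5 + 1 · -3 = -8
  Term 2 contributes 8 + 2 · -3 = 2
  Term 3 contributes 3 + 3 · -3 = -6
p(-3) = ⊕ of these = min[-5, -8, 2, -6] = -8.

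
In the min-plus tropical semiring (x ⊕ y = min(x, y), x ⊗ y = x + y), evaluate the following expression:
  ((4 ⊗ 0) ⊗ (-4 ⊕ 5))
((4 ⊗ 0) ⊗ (-4 ⊕ 5)) = 0

Expand innermost to outermost. Recall ⊕ takes the minimum of its arguments and ⊗ takes their sum. Working out the expression ((4 ⊗ 0) ⊗ (-4 ⊕ 5)) gives 0.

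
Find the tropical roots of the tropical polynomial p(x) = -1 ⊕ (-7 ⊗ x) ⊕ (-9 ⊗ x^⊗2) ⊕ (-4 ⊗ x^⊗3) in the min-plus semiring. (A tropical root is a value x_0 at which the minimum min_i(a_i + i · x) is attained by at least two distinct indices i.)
Roots: {-5, 2, 6}

Each tropical root is a break point of the lower envelope of the lines y = a_i + i · x (there are 4 lines, with slopes 0, 1, ..., 3). Only the lines that attain the minimum somewhere contribute to roots; other lines are dominated. Here the surviving (envelope) indices are i = 3, i = 2, i = 1, i = 0.
Intersections between consecutive envelope lines give the roots: for adjacent envelope indices i < j the intersection is x = (a_i − a_j) / (j − i). Reading off the sorted break points: {-5, 2, 6}.
Verification: at each break x_0, at least two indices attain the minimum of min_i(a_i + i · x_0).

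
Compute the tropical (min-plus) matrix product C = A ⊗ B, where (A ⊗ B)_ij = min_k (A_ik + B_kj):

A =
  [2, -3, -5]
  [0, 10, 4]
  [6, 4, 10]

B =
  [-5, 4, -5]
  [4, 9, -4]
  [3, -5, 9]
A ⊗ B =
  [-3, -10, -7]
  [-5, -1, -5]
  [1, 5, 0]

Apply the min-plus product entry-by-entry:
  C[0][0] = min over k of (A[0][0] + B[0][0] = 2 + -5 = -3, A[0][1] + B[1][0] = -3 + 4 = 1, A[0][2] + B[2][0] = -5 + 3 = -2) = -3 (attained at k = 0)
  C[0][1] = min over k of (A[0][0] + B[0][1] = 2 + 4 = 6, A[0][1] + B[1][1] = -3 + 9 = 6, A[0][2] + B[2][1] = -5 + -5 = -10) = -10 (attained at k = 2)
  C[0][2] = min over k of (A[0][0] + B[0][2] = 2 + -5 = -3, A[0][1] + B[1][2] = -3 + -4 = -7, A[0][2] + B[2][2] = -5 + 9 = 4) = -7 (attained at k = 1)
  C[1][0] = min over k of (A[1][0] + B[0][0] = 0 + -5 = -5, A[1][1] + B[1][0] = 10 + 4 = 14, A[1][2] + B[2][0] = 4 + 3 = 7) = -5 (attained at k = 0)
  C[1][1] = min over k of (A[1][0] + B[0][1] = 0 + 4 = 4, A[1][1] + B[1][1] = 10 + 9 = 19, A[1][2] + B[2][1] = 4 + -5 = -1) = -1 (attained at k = 2)
  C[1][2] = min over k of (A[1][0] + B[0][2] = 0 + -5 = -5, A[1][1] + B[1][2] = 10 + -4 = 6, A[1][2] + B[2][2] = 4 + 9 = 13) = -5 (attained at k = 0)
  C[2][0] = min over k of (A[2][0] + B[0][0] = 6 + -5 = 1, A[2][1] + B[1][0] = 4 + 4 = 8, A[2][2] + B[2][0] = 10 + 3 = 13) = 1 (attained at k = 0)
  C[2][1] = min over k of (A[2][0] + B[0][1] = 6 + 4 = 10, A[2][1] + B[1][1] = 4 + 9 = 13, A[2][2] + B[2][1] = 10 + -5 = 5) = 5 (attained at k = 2)
  C[2][2] = min over k of (A[2][0] + B[0][2] = 6 + -5 = 1, A[2][1] + B[1][2] = 4 + -4 = 0, A[2][2] + B[2][2] = 10 + 9 = 19) = 0 (attained at k = 1)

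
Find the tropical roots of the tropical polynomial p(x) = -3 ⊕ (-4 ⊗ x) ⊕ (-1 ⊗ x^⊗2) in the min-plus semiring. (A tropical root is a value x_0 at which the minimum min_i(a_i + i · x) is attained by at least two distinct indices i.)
Roots: {-3, 1}

Each tropical root is a break point of the lower envelope of the lines y = a_i + i · x (there are 3 lines, with slopes 0, 1, ..., 2). Only the lines that attain the minimum somewhere contribute to roots; other lines are dominated. Here the surviving (envelope) indices are i = 2, i = 1, i = 0.
Intersections between consecutive envelope lines give the roots: for adjacent envelope indices i < j the intersection is x = (a_i − a_j) / (j − i). Reading off the sorted break points: {-3, 1}.
Verification: at each break x_0, at least two indices attain the minimum of min_i(a_i + i · x_0).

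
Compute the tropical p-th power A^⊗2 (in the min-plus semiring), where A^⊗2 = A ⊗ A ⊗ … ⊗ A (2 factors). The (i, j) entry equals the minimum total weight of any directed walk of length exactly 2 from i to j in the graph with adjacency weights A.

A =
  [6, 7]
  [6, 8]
A^⊗2 =
  [12, 13]
  [12, 13]

Each entry (A^⊗2)_ij equals the minimum over all length-2 walks i = v_0 → v_1 → … → v_2 = j of Σ_t A[v_t][v_{t+1}]. For example, for (i, j) = (0, 1) we minimise over 2 possible intermediate vertex sequences; the minimum is 13, attained along the walk 0 → 0 → 1.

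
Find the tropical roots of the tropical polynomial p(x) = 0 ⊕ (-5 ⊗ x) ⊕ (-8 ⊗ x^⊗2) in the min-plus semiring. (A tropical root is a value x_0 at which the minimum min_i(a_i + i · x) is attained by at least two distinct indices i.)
Roots: {3, 5}

Each tropical root is a break point of the lower envelope of the lines y = a_i + i · x (there are 3 lines, with slopes 0, 1, ..., 2). Only the lines that attain the minimum somewhere contribute to roots; other lines are dominated. Here the surviving (envelope) indices are i = 2, i = 1, i = 0.
Intersections between consecutive envelope lines give the roots: for adjacent envelope indices i < j the intersection is x = (a_i − a_j) / (j − i). Reading off the sorted break points: {3, 5}.
Verification: at each break x_0, at least two indices attain the minimum of min_i(a_i + i · x_0).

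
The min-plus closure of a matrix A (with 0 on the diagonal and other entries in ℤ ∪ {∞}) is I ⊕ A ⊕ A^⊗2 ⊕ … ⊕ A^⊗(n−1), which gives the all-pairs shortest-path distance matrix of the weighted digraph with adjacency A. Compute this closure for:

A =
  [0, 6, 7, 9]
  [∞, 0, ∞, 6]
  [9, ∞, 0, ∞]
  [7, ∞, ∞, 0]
Closure =
  [0, 6, 7, 9]
  [13, 0, 20, 6]
  [9, 15, 0, 18]
  [7, 13, 14, 0]

This is the Floyd-Warshall all-pairs shortest-path computation. For each intermediate vertex k = 0, 1, …, 3, update dist[i][j] ← min(dist[i][j], dist[i][k] + dist[k][j]). The final matrix gives, for each (i, j), the minimum total weight of any directed path from i to j (possibly empty when i = j).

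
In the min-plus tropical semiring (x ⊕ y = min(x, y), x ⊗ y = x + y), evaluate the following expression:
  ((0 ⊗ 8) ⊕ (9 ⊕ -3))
((0 ⊗ 8) ⊕ (9 ⊕ -3)) = -3

Expand innermost to outermost. Recall ⊕ takes the minimum of its arguments and ⊗ takes their sum. Working out the expression ((0 ⊗ 8) ⊕ (9 ⊕ -3)) gives -3.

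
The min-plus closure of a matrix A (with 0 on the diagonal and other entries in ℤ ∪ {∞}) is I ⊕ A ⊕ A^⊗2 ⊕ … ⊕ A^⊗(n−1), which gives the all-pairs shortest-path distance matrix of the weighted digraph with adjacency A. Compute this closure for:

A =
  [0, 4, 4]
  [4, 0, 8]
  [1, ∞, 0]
Closure =
  [0, 4, 4]
  [4, 0, 8]
  [1, 5, 0]

This is the Floyd-Warshall all-pairs shortest-path computation. For each intermediate vertex k = 0, 1, …, 2, update dist[i][j] ← min(dist[i][j], dist[i][k] + dist[k][j]). The final matrix gives, for each (i, j), the minimum total weight of any directed path from i to j (possibly empty when i = j).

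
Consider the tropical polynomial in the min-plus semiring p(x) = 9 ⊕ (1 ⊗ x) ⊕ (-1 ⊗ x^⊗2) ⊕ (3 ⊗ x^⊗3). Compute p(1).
p(1) = 1

A tropical monomial a ⊗ x^⊗i evaluates to a + i · x. Evaluating each term at x = 1:
  Term 0 contributes 9 + 0 · 1 = 9
  Term 1 contributes 1 + 1 · 1 = 2
  Term 2 contributes -1 + 2 · 1 = 1
  Term 3 contributes 3 + 3 · 1 = 6
p(1) = ⊕ of these = min[9, 2, 1, 6] = 1.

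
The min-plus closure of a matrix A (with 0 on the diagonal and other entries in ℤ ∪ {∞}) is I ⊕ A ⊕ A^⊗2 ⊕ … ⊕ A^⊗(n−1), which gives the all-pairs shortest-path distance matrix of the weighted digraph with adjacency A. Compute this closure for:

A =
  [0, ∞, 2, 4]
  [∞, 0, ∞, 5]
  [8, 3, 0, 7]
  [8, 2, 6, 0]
Closure =
  [0, 5, 2, 4]
  [13, 0, 11, 5]
  [8, 3, 0, 7]
  [8, 2, 6, 0]

This is the Floyd-Warshall all-pairs shortest-path computation. For each intermediate vertex k = 0, 1, …, 3, update dist[i][j] ← min(dist[i][j], dist[i][k] + dist[k][j]). The final matrix gives, for each (i, j), the minimum total weight of any directed path from i to j (possibly empty when i = j).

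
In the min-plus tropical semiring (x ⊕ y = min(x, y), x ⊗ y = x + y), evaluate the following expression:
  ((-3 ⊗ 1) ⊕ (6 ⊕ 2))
((-3 ⊗ 1) ⊕ (6 ⊕ 2)) = -2

Expand innermost to outermost. Recall ⊕ takes the minimum of its arguments and ⊗ takes their sum. Working out the expression ((-3 ⊗ 1) ⊕ (6 ⊕ 2)) gives -2.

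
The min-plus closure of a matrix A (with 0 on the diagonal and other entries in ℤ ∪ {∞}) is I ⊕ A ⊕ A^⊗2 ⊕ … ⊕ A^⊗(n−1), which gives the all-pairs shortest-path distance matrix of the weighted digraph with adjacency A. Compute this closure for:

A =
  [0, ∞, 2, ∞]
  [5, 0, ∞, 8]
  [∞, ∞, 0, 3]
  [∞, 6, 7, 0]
Closure =
  [0, 11, 2, 5]
  [5, 0, 7, 8]
  [14, 9, 0, 3]
  [11, 6, 7, 0]

This is the Floyd-Warshall all-pairs shortest-path computation. For each intermediate vertex k = 0, 1, …, 3, update dist[i][j] ← min(dist[i][j], dist[i][k] + dist[k][j]). The final matrix gives, for each (i, j), the minimum total weight of any directed path from i to j (possibly empty when i = j).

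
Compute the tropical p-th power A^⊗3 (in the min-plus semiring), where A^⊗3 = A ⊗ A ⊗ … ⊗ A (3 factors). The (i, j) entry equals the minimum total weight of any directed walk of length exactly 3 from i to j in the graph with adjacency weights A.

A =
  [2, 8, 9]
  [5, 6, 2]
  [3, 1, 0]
A^⊗3 =
  [6, 10, 9]
  [5, 3, 2]
  [3, 1, 0]

Each entry (A^⊗3)_ij equals the minimum over all length-3 walks i = v_0 → v_1 → … → v_3 = j of Σ_t A[v_t][v_{t+1}]. For example, for (i, j) = (0, 2) we minimise over 9 possible intermediate vertex sequences; the minimum is 9, attained along the walk 0 → 2 → 2 → 2.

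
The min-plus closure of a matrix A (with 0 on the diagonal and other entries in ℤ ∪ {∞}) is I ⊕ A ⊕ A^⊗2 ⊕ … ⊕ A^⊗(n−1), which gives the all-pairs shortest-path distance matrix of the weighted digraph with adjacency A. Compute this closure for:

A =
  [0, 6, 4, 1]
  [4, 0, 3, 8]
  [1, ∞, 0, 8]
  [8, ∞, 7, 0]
Closure =
  [0, 6, 4, 1]
  [4, 0, 3, 5]
  [1, 7, 0, 2]
  [8, 14, 7, 0]

This is the Floyd-Warshall all-pairs shortest-path computation. For each intermediate vertex k = 0, 1, …, 3, update dist[i][j] ← min(dist[i][j], dist[i][k] + dist[k][j]). The final matrix gives, for each (i, j), the minimum total weight of any directed path from i to j (possibly empty when i = j).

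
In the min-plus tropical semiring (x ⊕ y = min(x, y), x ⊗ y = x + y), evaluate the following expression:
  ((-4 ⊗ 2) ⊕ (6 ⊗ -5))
((-4 ⊗ 2) ⊕ (6 ⊗ -5)) = -2

Expand innermost to outermost. Recall ⊕ takes the minimum of its arguments and ⊗ takes their sum. Working out the expression ((-4 ⊗ 2) ⊕ (6 ⊗ -5)) gives -2.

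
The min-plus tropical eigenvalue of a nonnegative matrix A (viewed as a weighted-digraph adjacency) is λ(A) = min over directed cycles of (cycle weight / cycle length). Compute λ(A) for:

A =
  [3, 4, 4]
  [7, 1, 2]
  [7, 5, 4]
λ(A) = 1

Enumerate directed cycles and compute their means (weight / length). Sample:
  cycle 0 → 0: weight = 3, length = 1, mean = 3/1 ≈ 3.000
  cycle 1 → 1: weight = 1, length = 1, mean = 1/1 ≈ 1.000
  cycle 2 → 2: weight = 4, length = 1, mean = 4/1 ≈ 4.000
  cycle 0 → 1 → 0: weight = 11, length = 2, mean = 11/2 ≈ 5.500
  cycle 0 → 2 → 0: weight = 11, length = 2, mean = 11/2 ≈ 5.500
  cycle 1 → 0 → 1: weight = 11, length = 2, mean = 11/2 ≈ 5.500
Minimum mean = 1.000, attained e.g. along the cycle 1 → 1 with weight 1 and length 1. So λ(A) = 1/1 = 1.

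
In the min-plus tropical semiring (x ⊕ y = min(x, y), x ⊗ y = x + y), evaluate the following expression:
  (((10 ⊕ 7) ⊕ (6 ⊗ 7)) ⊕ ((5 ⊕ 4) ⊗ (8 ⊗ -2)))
(((10 ⊕ 7) ⊕ (6 ⊗ 7)) ⊕ ((5 ⊕ 4) ⊗ (8 ⊗ -2))) = 7

Expand innermost to outermost. Recall ⊕ takes the minimum of its arguments and ⊗ takes their sum. Working out the expression (((10 ⊕ 7) ⊕ (6 ⊗ 7)) ⊕ ((5 ⊕ 4) ⊗ (8 ⊗ -2))) gives 7.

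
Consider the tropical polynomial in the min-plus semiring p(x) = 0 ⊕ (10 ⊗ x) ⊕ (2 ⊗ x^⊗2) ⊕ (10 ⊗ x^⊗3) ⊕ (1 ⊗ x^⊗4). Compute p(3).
p(3) = 0

A tropical monomial a ⊗ x^⊗i evaluates to a + i · x. Evaluating each term at x = 3:
  Term 0 contributes 0 + 0 · 3 = 0
  Term 1 contributes 10 + 1 · 3 = 13
  Term 2 contributes 2 + 2 · 3 = 8
  Term 3 contributes 10 + 3 · 3 = 19
  Term 4 contributes 1 + 4 · 3 = 13
p(3) = ⊕ of these = min[0, 13, 8, 19, 13] = 0.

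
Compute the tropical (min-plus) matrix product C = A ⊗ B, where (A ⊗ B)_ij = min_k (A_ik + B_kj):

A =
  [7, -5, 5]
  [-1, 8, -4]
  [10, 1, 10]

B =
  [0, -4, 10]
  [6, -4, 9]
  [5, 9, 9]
A ⊗ B =
  [1, -9, 4]
  [-1, -5, 5]
  [7, -3, 10]

Apply the min-plus product entry-by-entry:
  C[0][0] = min over k of (A[0][0] + B[0][0] = 7 + 0 = 7, A[0][1] + B[1][0] = -5 + 6 = 1, A[0][2] + B[2][0] = 5 + 5 = 10) = 1 (attained at k = 1)
  C[0][1] = min over k of (A[0][0] + B[0][1] = 7 + -4 = 3, A[0][1] + B[1][1] = -5 + -4 = -9, A[0][2] + B[2][1] = 5 + 9 = 14) = -9 (attained at k = 1)
  C[0][2] = min over k of (A[0][0] + B[0][2] = 7 + 10 = 17, A[0][1] + B[1][2] = -5 + 9 = 4, A[0][2] + B[2][2] = 5 + 9 = 14) = 4 (attained at k = 1)
  C[1][0] = min over k of (A[1][0] + B[0][0] = -1 + 0 = -1, A[1][1] + B[1][0] = 8 + 6 = 14, A[1][2] + B[2][0] = -4 + 5 = 1) = -1 (attained at k = 0)
  C[1][1] = min over k of (A[1][0] + B[0][1] = -1 + -4 = -5, A[1][1] + B[1][1] = 8 + -4 = 4, A[1][2] + B[2][1] = -4 + 9 = 5) = -5 (attained at k = 0)
  C[1][2] = min over k of (A[1][0] + B[0][2] = -1 + 10 = 9, A[1][1] + B[1][2] = 8 + 9 = 17, A[1][2] + B[2][2] = -4 + 9 = 5) = 5 (attained at k = 2)
  C[2][0] = min over k of (A[2][0] + B[0][0] = 10 + 0 = 10, A[2][1] + B[1][0] = 1 + 6 = 7, A[2][2] + B[2][0] = 10 + 5 = 15) = 7 (attained at k = 1)
  C[2][1] = min over k of (A[2][0] + B[0][1] = 10 + -4 = 6, A[2][1] + B[1][1] = 1 + -4 = -3, A[2][2] + B[2][1] = 10 + 9 = 19) = -3 (attained at k = 1)
  C[2][2] = min over k of (A[2][0] + B[0][2] = 10 + 10 = 20, A[2][1] + B[1][2] = 1 + 9 = 10, A[2][2] + B[2][2] = 10 + 9 = 19) = 10 (attained at k = 1)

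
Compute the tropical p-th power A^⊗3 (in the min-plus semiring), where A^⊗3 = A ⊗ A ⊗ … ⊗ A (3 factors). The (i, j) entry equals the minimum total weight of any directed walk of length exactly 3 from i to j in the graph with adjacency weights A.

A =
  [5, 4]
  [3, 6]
A^⊗3 =
  [12, 11]
  [10, 12]

Each entry (A^⊗3)_ij equals the minimum over all length-3 walks i = v_0 → v_1 → … → v_3 = j of Σ_t A[v_t][v_{t+1}]. For example, for (i, j) = (0, 1) we minimise over 4 possible intermediate vertex sequences; the minimum is 11, attained along the walk 0 → 1 → 0 → 1.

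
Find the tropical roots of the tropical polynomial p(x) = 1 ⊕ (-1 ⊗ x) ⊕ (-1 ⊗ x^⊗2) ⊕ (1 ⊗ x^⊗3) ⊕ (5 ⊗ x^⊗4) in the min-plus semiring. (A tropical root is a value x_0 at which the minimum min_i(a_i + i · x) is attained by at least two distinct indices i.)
Roots: {-4, -2, 0, 2}

Each tropical root is a break point of the lower envelope of the lines y = a_i + i · x (there are 5 lines, with slopes 0, 1, ..., 4). Only the lines that attain the minimum somewhere contribute to roots; other lines are dominated. Here the surviving (envelope) indices are i = 4, i = 3, i = 2, i = 1, i = 0.
Intersections between consecutive envelope lines give the roots: for adjacent envelope indices i < j the intersection is x = (a_i − a_j) / (j − i). Reading off the sorted break points: {-4, -2, 0, 2}.
Verification: at each break x_0, at least two indices attain the minimum of min_i(a_i + i · x_0).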